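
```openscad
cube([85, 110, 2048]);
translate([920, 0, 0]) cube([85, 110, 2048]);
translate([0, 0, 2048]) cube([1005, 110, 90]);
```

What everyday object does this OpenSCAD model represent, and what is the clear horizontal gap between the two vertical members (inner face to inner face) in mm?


A door frame. The clear opening width is 835 mm.

Two 2048 mm tall posts with a header on top — a door frame. The left jamb is 85 mm wide at x = 0; the right jamb starts at x = 920. The clear opening is 920 − 85 = 835 mm.


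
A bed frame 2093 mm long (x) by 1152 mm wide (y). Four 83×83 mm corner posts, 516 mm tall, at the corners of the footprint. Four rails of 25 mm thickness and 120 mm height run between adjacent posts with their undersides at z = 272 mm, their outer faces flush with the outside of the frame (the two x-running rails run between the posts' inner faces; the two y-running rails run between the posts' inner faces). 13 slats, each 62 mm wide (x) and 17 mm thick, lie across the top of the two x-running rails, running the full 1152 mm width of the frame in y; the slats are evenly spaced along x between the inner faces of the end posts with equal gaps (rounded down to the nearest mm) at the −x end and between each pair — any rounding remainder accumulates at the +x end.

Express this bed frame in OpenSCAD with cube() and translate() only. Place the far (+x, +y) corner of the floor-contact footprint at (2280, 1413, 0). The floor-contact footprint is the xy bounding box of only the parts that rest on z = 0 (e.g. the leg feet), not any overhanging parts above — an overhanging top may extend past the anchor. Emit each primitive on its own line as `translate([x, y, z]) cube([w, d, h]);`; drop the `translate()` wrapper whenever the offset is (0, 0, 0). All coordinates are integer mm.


// slat z = rail_z + rail_h = 272 + 120 = 392
// slat gap = ⌊(1927 − 13·62) / 14⌋ = 80
translate([187, 261, 0]) cube([83, 83, 516]);
translate([187, 1330, 0]) cube([83, 83, 516]);
translate([2197, 261, 0]) cube([83, 83, 516]);
translate([2197, 1330, 0]) cube([83, 83, 516]);
translate([270, 261, 272]) cube([1927, 25, 120]);
translate([270, 1388, 272]) cube([1927, 25, 120]);
translate([187, 344, 272]) cube([25, 986, 120]);
translate([2255, 344, 272]) cube([25, 986, 120]);
translate([350, 261, 392]) cube([62, 1152, 17]);
translate([492, 261, 392]) cube([62, 1152, 17]);
translate([634, 261, 392]) cube([62, 1152, 17]);
translate([776, 261, 392]) cube([62, 1152, 17]);
translate([918, 261, 392]) cube([62, 1152, 17]);
translate([1060, 261, 392]) cube([62, 1152, 17]);
translate([1202, 261, 392]) cube([62, 1152, 17]);
translate([1344, 261, 392]) cube([62, 1152, 17]);
translate([1486, 261, 392]) cube([62, 1152, 17]);
translate([1628, 261, 392]) cube([62, 1152, 17]);
translate([1770, 261, 392]) cube([62, 1152, 17]);
translate([1912, 261, 392]) cube([62, 1152, 17]);
translate([2054, 261, 392]) cube([62, 1152, 17]);


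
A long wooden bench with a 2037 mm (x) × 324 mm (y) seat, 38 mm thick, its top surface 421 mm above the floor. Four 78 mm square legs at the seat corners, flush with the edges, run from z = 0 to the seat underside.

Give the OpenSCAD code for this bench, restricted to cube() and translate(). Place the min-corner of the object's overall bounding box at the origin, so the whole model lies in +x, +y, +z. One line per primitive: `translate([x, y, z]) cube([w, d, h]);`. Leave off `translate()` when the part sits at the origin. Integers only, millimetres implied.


translate([0, 0, 383]) cube([2037, 324, 38]);
cube([78, 78, 383]);
translate([0, 246, 0]) cube([78, 78, 383]);
translate([1959, 0, 0]) cube([78, 78, 383]);
translate([1959, 246, 0]) cube([78, 78, 383]);


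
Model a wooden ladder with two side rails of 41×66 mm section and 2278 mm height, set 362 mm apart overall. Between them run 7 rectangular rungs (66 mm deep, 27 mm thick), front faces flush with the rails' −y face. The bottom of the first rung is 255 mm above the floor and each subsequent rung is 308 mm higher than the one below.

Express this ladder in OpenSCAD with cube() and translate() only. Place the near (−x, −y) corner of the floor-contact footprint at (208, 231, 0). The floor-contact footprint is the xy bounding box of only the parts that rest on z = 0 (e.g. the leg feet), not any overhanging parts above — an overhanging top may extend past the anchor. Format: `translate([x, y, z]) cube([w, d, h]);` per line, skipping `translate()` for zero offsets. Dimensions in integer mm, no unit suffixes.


translate([208, 231, 0]) cube([41, 66, 2278]);
translate([529, 231, 0]) cube([41, 66, 2278]);
translate([249, 231, 255]) cube([280, 66, 27]);
translate([249, 231, 563]) cube([280, 66, 27]);
translate([249, 231, 871]) cube([280, 66, 27]);
translate([249, 231, 1179]) cube([280, 66, 27]);
translate([249, 231, 1487]) cube([280, 66, 27]);
translate([249, 231, 1795]) cube([280, 66, 27]);
translate([249, 231, 2103]) cube([280, 66, 27]);


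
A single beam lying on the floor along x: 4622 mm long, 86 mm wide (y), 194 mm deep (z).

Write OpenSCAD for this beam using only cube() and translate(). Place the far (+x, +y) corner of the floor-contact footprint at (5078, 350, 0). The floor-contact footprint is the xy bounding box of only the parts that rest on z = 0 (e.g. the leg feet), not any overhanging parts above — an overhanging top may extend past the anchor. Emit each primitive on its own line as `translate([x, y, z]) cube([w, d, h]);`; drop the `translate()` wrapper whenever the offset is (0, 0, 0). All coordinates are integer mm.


translate([456, 264, 0]) cube([4622, 86, 194]);


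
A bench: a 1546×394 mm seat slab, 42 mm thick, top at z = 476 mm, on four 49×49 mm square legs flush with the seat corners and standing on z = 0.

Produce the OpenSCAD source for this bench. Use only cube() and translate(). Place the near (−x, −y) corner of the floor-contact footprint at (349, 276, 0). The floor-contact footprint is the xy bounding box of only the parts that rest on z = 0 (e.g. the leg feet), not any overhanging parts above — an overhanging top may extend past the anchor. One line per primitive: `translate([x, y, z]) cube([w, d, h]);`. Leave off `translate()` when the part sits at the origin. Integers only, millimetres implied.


// leg_h = 476 − 42 = 434
translate([349, 276, 434]) cube([1546, 394, 42]);
translate([349, 276, 0]) cube([49, 49, 434]);
translate([349, 621, 0]) cube([49, 49, 434]);
translate([1846, 276, 0]) cube([49, 49, 434]);
translate([1846, 621, 0]) cube([49, 49, 434]);


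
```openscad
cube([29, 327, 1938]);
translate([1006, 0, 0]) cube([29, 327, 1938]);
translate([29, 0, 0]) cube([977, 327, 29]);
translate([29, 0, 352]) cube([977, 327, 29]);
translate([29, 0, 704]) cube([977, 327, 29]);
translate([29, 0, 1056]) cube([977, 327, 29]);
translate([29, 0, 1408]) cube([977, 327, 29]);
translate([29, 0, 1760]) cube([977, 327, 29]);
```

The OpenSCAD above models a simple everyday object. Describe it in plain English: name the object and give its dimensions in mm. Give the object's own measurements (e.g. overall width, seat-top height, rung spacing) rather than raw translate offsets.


An open bookshelf. Two side panels, each 29 mm thick, 327 mm deep and 1938 mm tall, stand 1035 mm apart (outside-to-outside). Between them sit 6 shelves, each 29 mm thick and 327 mm deep, spanning the full gap between the sides. The bottom shelf rests on the floor (its underside at z = 0) and the clear gap between one shelf's top and the next shelf's underside is 323 mm.


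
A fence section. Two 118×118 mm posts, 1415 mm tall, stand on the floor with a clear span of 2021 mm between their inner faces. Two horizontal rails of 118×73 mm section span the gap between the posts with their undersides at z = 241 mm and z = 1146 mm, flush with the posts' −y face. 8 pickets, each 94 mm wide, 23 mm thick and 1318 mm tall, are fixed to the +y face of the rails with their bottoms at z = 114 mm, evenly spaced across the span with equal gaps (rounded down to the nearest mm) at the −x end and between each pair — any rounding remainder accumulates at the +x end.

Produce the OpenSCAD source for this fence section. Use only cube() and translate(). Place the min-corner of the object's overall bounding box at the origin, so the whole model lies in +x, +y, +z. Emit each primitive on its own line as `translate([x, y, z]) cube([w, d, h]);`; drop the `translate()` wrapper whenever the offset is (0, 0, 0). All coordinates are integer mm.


cube([118, 118, 1415]);
translate([2139, 0, 0]) cube([118, 118, 1415]);
translate([118, 0, 241]) cube([2021, 118, 73]);
translate([118, 0, 1146]) cube([2021, 118, 73]);
translate([259, 118, 114]) cube([94, 23, 1318]);
translate([494, 118, 114]) cube([94, 23, 1318]);
translate([729, 118, 114]) cube([94, 23, 1318]);
translate([964, 118, 114]) cube([94, 23, 1318]);
translate([1199, 118, 114]) cube([94, 23, 1318]);
translate([1434, 118, 114]) cube([94, 23, 1318]);
translate([1669, 118, 114]) cube([94, 23, 1318]);
translate([1904, 118, 114]) cube([94, 23, 1318]);


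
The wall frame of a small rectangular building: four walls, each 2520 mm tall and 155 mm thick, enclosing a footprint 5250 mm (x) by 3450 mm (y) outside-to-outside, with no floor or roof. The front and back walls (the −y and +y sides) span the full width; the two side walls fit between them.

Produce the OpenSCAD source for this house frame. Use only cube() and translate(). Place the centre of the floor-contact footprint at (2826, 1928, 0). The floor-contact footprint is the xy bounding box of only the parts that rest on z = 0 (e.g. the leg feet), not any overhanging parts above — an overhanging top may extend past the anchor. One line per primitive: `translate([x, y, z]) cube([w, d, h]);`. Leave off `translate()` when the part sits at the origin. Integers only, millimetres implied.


translate([201, 203, 0]) cube([5250, 155, 2520]);
translate([201, 3498, 0]) cube([5250, 155, 2520]);
translate([201, 358, 0]) cube([155, 3140, 2520]);
translate([5296, 358, 0]) cube([155, 3140, 2520]);


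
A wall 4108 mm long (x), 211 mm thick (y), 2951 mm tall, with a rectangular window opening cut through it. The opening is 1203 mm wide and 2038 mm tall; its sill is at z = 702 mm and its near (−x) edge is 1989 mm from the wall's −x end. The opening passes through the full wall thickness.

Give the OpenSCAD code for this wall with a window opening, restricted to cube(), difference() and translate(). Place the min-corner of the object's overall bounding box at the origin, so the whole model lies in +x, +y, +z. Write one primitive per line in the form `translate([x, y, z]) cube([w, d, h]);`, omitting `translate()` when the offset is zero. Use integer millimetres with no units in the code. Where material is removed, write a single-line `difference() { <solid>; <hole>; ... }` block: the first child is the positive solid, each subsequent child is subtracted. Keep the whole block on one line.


difference() { cube([4108, 211, 2951]); translate([1989, 0, 702]) cube([1203, 211, 2038]); }


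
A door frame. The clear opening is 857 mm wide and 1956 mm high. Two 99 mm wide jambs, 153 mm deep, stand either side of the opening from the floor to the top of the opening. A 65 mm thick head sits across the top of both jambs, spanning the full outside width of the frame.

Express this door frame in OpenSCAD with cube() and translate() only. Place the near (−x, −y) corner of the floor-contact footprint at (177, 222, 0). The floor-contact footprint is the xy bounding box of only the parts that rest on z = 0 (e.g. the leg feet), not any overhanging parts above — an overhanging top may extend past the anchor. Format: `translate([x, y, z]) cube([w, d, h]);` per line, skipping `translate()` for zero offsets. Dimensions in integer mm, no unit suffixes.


translate([177, 222, 0]) cube([99, 153, 1956]);
translate([1133, 222, 0]) cube([99, 153, 1956]);
translate([177, 222, 1956]) cube([1055, 153, 65]);


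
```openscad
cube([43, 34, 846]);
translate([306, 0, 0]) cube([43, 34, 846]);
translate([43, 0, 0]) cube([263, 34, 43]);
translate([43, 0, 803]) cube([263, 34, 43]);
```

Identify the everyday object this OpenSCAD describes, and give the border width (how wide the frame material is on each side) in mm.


A picture frame. The border width is 43 mm.

Four thin pieces enclosing a rectangular opening — a picture frame. The two full-height stiles are 846 mm tall; the top rail sits at z = 803 and is 43 mm tall, so the border above the opening is 846 − 803 = 43 mm, matching the stile x-width.


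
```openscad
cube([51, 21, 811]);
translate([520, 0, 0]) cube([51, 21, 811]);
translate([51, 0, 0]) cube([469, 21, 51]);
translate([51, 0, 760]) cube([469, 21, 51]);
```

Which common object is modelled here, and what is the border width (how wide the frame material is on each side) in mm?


A picture frame. The border width is 51 mm.

Four thin pieces enclosing a rectangular opening — a picture frame. The two full-height stiles are 811 mm tall; the top rail sits at z = 760 and is 51 mm tall, so the border above the opening is 811 − 760 = 51 mm, matching the stile x-width.


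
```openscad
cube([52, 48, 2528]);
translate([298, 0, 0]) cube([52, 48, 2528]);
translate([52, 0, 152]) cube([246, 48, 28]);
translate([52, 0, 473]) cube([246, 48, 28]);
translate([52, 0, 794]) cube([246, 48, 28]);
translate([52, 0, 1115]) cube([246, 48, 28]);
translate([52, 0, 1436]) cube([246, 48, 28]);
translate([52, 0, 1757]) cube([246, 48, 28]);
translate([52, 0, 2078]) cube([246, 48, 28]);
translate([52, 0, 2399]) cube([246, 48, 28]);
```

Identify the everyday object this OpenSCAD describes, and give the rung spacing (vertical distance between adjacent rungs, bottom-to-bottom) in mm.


A ladder. The rung spacing is 321 mm.

Two tall 52×48 posts with 8 short bars between them — a ladder. Adjacent rungs sit at z = 152 and z = 473, so the spacing is 473 − 152 = 321 mm.


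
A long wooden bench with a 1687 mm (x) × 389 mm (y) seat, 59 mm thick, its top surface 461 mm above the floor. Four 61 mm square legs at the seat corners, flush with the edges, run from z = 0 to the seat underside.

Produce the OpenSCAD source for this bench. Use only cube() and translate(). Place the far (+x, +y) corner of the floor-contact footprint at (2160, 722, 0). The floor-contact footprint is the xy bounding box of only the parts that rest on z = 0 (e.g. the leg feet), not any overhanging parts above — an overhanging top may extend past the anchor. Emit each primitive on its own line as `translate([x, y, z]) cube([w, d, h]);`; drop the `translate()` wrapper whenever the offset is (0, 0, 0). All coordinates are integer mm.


// leg_h = 461 − 59 = 402
translate([473, 333, 402]) cube([1687, 389, 59]);
translate([473, 333, 0]) cube([61, 61, 402]);
translate([473, 661, 0]) cube([61, 61, 402]);
translate([2099, 333, 0]) cube([61, 61, 402]);
translate([2099, 661, 0]) cube([61, 61, 402]);


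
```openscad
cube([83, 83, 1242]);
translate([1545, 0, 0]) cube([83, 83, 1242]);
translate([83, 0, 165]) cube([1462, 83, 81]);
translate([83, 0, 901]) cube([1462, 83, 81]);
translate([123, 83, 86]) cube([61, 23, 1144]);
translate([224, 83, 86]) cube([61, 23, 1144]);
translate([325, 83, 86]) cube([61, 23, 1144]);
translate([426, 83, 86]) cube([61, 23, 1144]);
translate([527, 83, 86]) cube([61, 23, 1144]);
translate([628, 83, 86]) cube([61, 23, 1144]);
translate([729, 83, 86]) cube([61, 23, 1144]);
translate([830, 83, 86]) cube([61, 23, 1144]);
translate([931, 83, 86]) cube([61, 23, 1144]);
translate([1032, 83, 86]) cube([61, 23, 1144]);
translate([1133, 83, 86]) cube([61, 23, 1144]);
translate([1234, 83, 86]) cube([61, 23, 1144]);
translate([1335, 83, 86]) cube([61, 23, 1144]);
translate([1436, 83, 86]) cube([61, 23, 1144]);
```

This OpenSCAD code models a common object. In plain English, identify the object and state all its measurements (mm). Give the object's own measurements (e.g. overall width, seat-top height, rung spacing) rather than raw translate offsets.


A fence section. Two 83×83 mm posts, 1242 mm tall, stand on the floor with a clear span of 1462 mm between their inner faces. Two horizontal rails of 83×81 mm section span the gap between the posts with their undersides at z = 165 mm and z = 901 mm, flush with the posts' −y face. 14 pickets, each 61 mm wide, 23 mm thick and 1144 mm tall, are fixed to the +y face of the rails with their bottoms at z = 86 mm, spaced across the span with a 40 mm gap after the −x post and between neighbouring pickets, with 48 mm left before the +x post.


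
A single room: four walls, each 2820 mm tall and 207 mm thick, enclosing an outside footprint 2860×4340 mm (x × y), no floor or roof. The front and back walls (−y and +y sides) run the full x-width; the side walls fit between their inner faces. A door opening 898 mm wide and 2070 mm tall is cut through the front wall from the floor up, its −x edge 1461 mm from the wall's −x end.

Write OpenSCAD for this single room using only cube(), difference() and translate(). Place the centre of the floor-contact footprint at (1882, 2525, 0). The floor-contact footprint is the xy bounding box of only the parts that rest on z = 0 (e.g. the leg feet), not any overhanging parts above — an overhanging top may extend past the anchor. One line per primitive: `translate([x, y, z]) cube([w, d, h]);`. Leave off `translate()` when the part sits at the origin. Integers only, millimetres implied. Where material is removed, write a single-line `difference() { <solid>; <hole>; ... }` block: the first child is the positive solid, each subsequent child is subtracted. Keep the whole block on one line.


difference() { translate([452, 355, 0]) cube([2860, 207, 2820]); translate([1913, 355, 0]) cube([898, 207, 2070]); }
translate([452, 4488, 0]) cube([2860, 207, 2820]);
translate([452, 562, 0]) cube([207, 3926, 2820]);
translate([3105, 562, 0]) cube([207, 3926, 2820]);


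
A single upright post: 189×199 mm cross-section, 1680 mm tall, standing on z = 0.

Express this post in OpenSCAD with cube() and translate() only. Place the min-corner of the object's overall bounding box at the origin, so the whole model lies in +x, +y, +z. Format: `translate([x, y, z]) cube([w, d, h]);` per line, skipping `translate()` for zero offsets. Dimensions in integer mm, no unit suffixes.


cube([189, 199, 1680]);


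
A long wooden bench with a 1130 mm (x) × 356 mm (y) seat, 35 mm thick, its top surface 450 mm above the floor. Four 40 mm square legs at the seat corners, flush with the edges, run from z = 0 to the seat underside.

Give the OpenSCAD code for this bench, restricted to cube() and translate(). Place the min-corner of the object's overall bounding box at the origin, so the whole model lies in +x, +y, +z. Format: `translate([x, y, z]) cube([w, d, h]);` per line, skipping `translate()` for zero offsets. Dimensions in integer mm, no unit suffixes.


translate([0, 0, 415]) cube([1130, 356, 35]);
cube([40, 40, 415]);
translate([0, 316, 0]) cube([40, 40, 415]);
translate([1090, 0, 0]) cube([40, 40, 415]);
translate([1090, 316, 0]) cube([40, 40, 415]);


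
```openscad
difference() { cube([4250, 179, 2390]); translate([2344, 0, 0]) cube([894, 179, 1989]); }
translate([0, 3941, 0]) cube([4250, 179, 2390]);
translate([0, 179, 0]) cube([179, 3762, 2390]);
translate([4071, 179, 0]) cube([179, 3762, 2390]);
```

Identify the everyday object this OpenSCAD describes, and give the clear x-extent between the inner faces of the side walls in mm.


A single room. The interior width is 3892 mm.

Four walls enclosing a rectangle with a door in the front wall — a room. Outside width 4250 minus two 179 mm walls gives 3892 mm.


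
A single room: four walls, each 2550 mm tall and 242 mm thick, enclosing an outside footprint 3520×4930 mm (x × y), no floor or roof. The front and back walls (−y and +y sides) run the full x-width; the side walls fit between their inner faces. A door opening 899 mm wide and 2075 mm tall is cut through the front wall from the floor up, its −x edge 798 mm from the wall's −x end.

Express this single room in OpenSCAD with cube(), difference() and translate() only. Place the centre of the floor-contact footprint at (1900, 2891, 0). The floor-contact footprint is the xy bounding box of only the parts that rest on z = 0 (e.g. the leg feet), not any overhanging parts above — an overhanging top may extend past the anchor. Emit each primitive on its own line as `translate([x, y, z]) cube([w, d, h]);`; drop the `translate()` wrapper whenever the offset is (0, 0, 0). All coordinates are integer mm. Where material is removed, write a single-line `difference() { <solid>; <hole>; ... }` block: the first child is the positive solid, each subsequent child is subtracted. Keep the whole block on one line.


difference() { translate([140, 426, 0]) cube([3520, 242, 2550]); translate([938, 426, 0]) cube([899, 242, 2075]); }
translate([140, 5114, 0]) cube([3520, 242, 2550]);
translate([140, 668, 0]) cube([242, 4446, 2550]);
translate([3418, 668, 0]) cube([242, 4446, 2550]);


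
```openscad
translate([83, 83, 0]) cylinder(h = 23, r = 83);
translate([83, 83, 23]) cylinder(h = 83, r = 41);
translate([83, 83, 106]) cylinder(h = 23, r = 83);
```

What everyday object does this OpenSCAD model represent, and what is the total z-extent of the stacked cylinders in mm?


A spool. The overall height is 129 mm.

Three coaxial cylinders, large–small–large — a spool. Two 23 mm flanges and a 83 mm core give 23 + 83 + 23 = 129 mm.


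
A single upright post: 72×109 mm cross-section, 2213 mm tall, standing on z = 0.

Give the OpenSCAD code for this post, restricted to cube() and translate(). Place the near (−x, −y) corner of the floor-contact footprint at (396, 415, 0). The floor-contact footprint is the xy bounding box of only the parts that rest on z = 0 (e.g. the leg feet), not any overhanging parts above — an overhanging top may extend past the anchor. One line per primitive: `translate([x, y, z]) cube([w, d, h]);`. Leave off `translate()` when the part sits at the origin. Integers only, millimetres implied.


translate([396, 415, 0]) cube([72, 109, 2213]);


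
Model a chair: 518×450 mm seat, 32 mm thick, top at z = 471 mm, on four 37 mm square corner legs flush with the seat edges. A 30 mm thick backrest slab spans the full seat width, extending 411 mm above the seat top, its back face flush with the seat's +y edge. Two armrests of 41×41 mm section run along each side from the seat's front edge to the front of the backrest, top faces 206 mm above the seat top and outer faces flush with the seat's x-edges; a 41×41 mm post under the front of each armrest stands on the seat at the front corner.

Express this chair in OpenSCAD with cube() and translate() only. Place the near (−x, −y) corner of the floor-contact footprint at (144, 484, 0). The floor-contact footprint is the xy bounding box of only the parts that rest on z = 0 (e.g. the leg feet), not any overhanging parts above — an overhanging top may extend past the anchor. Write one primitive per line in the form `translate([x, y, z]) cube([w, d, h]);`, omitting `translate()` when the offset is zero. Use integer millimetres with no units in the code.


translate([144, 484, 439]) cube([518, 450, 32]);
translate([144, 484, 0]) cube([37, 37, 439]);
translate([625, 484, 0]) cube([37, 37, 439]);
translate([144, 897, 0]) cube([37, 37, 439]);
translate([625, 897, 0]) cube([37, 37, 439]);
translate([144, 904, 471]) cube([518, 30, 411]);
translate([144, 484, 636]) cube([41, 420, 41]);
translate([621, 484, 636]) cube([41, 420, 41]);
translate([144, 484, 471]) cube([41, 41, 165]);
translate([621, 484, 471]) cube([41, 41, 165]);


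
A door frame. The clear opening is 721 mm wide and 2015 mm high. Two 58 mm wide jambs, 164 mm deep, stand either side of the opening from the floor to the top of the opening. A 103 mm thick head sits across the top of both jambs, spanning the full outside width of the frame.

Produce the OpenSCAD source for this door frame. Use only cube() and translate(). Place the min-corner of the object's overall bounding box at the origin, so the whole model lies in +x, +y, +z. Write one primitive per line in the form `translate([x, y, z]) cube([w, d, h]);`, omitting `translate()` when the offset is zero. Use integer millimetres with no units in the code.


cube([58, 164, 2015]);
translate([779, 0, 0]) cube([58, 164, 2015]);
translate([0, 0, 2015]) cube([837, 164, 103]);


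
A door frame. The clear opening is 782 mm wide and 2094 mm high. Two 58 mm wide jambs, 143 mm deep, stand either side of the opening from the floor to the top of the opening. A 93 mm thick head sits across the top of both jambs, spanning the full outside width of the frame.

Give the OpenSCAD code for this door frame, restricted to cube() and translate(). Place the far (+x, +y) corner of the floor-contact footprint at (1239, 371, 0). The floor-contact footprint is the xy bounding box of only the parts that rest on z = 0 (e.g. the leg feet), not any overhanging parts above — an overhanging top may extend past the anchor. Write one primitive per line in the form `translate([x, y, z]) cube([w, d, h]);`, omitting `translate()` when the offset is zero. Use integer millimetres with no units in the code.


translate([341, 228, 0]) cube([58, 143, 2094]);
translate([1181, 228, 0]) cube([58, 143, 2094]);
translate([341, 228, 2094]) cube([898, 143, 93]);


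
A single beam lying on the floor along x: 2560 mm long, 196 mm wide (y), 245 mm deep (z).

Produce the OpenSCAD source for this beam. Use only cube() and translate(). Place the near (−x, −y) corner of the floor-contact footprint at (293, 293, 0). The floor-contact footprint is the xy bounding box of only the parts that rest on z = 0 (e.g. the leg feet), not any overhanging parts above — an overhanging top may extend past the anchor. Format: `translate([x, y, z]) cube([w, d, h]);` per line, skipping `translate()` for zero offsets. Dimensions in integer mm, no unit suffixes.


translate([293, 293, 0]) cube([2560, 196, 245]);


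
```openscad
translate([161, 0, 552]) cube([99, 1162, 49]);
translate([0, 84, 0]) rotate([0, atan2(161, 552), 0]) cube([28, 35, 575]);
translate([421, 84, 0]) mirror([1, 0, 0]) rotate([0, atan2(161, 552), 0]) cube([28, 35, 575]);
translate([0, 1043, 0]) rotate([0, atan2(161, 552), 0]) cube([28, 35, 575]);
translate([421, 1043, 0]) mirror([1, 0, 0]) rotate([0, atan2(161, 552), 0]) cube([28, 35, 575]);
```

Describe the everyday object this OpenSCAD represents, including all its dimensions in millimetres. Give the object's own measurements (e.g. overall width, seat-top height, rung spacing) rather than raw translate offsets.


A sawhorse. A 99×1162×49 mm beam (x, y, z) sits on two A-frame leg pairs. Each pair is two raked legs of 28×35 mm section (35 mm along y) splaying symmetrically in x. Each leg rises 552 mm vertically over 161 mm of horizontal reach and is 575 mm long along its own axis. Every leg's outer bottom edge rests on the floor and its outer top edge meets a bottom edge of the beam — the left legs (tilting toward +x) meet the beam's −x bottom edge, the right legs (their mirror images, tilting toward −x) meet its +x bottom edge — so the leg tops tuck under the beam, the beam's underside is 552 mm above the floor, and the feet are 421 mm apart outside-to-outside with the beam centred between them. The two leg pairs are set in 84 mm from either end of the beam.


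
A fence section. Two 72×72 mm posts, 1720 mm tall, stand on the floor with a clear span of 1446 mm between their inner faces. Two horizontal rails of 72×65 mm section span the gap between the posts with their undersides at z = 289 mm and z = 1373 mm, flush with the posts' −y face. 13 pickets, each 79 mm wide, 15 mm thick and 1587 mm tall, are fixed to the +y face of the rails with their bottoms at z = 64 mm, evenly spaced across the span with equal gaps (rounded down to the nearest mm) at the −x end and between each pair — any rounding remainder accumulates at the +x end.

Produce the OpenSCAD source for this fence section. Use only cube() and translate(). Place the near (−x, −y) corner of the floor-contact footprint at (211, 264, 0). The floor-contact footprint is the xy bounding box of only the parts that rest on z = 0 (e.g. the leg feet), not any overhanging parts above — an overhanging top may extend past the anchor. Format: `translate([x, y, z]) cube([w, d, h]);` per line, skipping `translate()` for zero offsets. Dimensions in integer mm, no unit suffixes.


translate([211, 264, 0]) cube([72, 72, 1720]);
translate([1729, 264, 0]) cube([72, 72, 1720]);
translate([283, 264, 289]) cube([1446, 72, 65]);
translate([283, 264, 1373]) cube([1446, 72, 65]);
translate([312, 336, 64]) cube([79, 15, 1587]);
translate([420, 336, 64]) cube([79, 15, 1587]);
translate([528, 336, 64]) cube([79, 15, 1587]);
translate([636, 336, 64]) cube([79, 15, 1587]);
translate([744, 336, 64]) cube([79, 15, 1587]);
translate([852, 336, 64]) cube([79, 15, 1587]);
translate([960, 336, 64]) cube([79, 15, 1587]);
translate([1068, 336, 64]) cube([79, 15, 1587]);
translate([1176, 336, 64]) cube([79, 15, 1587]);
translate([1284, 336, 64]) cube([79, 15, 1587]);
translate([1392, 336, 64]) cube([79, 15, 1587]);
translate([1500, 336, 64]) cube([79, 15, 1587]);
translate([1608, 336, 64]) cube([79, 15, 1587]);


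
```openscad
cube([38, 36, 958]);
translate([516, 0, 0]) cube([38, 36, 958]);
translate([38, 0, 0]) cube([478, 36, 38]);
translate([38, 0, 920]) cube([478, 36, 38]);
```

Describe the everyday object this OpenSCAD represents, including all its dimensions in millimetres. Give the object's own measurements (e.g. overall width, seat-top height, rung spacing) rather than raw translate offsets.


A rectangular picture frame lying in the x–z plane (depth along y). The opening is 478 mm wide (x) by 882 mm tall (z), surrounded by a border 38 mm wide on all four sides. The frame is 36 mm deep and is made of two full-height vertical stiles with two horizontal rails fitted between them.


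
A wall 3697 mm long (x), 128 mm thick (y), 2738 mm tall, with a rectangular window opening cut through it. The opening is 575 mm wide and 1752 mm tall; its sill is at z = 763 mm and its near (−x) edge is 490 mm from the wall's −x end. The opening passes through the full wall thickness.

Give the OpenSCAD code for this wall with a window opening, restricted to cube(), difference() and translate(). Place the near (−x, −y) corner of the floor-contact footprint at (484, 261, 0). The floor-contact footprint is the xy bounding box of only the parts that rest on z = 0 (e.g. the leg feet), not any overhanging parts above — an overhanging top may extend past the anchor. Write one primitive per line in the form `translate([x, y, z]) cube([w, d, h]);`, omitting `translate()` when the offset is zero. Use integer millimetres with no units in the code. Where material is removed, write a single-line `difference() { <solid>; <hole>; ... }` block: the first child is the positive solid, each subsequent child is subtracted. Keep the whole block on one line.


difference() { translate([484, 261, 0]) cube([3697, 128, 2738]); translate([974, 261, 763]) cube([575, 128, 1752]); }


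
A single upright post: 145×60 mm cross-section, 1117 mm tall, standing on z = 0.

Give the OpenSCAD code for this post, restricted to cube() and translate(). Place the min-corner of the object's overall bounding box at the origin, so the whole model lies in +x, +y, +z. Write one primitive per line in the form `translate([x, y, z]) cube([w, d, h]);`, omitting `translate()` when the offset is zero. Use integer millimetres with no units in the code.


cube([145, 60, 1117]);


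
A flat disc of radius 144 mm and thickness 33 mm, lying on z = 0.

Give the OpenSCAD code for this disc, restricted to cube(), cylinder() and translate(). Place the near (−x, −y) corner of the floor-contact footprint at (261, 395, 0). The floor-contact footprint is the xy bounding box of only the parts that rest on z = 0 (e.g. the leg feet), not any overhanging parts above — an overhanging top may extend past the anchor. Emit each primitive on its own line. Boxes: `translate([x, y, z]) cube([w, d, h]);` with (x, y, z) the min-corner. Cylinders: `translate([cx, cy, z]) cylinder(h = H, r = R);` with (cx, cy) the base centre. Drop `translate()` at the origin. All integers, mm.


translate([405, 539, 0]) cylinder(h = 33, r = 144);


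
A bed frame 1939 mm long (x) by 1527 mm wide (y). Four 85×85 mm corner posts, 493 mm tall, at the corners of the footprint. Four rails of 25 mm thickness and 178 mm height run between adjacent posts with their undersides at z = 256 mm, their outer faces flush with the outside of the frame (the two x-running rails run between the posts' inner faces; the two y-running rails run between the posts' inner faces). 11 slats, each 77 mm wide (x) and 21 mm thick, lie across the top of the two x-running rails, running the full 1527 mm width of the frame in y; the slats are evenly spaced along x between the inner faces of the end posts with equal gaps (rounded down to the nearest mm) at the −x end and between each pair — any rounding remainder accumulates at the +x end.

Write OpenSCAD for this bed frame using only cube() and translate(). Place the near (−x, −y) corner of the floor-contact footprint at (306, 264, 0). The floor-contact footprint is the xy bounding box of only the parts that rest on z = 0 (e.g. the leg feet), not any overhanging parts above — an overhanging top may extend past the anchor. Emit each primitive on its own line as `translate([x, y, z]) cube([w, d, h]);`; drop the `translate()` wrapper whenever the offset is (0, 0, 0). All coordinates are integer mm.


translate([306, 264, 0]) cube([85, 85, 493]);
translate([306, 1706, 0]) cube([85, 85, 493]);
translate([2160, 264, 0]) cube([85, 85, 493]);
translate([2160, 1706, 0]) cube([85, 85, 493]);
translate([391, 264, 256]) cube([1769, 25, 178]);
translate([391, 1766, 256]) cube([1769, 25, 178]);
translate([306, 349, 256]) cube([25, 1357, 178]);
translate([2220, 349, 256]) cube([25, 1357, 178]);
translate([467, 264, 434]) cube([77, 1527, 21]);
translate([620, 264, 434]) cube([77, 1527, 21]);
translate([773, 264, 434]) cube([77, 1527, 21]);
translate([926, 264, 434]) cube([77, 1527, 21]);
translate([1079, 264, 434]) cube([77, 1527, 21]);
translate([1232, 264, 434]) cube([77, 1527, 21]);
translate([1385, 264, 434]) cube([77, 1527, 21]);
translate([1538, 264, 434]) cube([77, 1527, 21]);
translate([1691, 264, 434]) cube([77, 1527, 21]);
translate([1844, 264, 434]) cube([77, 1527, 21]);
translate([1997, 264, 434]) cube([77, 1527, 21]);


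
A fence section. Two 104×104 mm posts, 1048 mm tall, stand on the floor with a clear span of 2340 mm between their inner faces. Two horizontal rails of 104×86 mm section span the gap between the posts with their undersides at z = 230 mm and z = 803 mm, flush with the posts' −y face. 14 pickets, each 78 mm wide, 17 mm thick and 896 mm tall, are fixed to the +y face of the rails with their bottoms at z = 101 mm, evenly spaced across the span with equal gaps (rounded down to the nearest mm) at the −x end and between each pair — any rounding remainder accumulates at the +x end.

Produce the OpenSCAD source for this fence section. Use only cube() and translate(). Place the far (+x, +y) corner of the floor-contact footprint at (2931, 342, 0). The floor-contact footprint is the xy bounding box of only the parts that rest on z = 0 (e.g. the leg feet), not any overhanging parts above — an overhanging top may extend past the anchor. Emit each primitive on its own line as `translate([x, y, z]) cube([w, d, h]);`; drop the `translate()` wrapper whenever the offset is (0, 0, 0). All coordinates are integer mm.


translate([383, 238, 0]) cube([104, 104, 1048]);
translate([2827, 238, 0]) cube([104, 104, 1048]);
translate([487, 238, 230]) cube([2340, 104, 86]);
translate([487, 238, 803]) cube([2340, 104, 86]);
translate([570, 342, 101]) cube([78, 17, 896]);
translate([731, 342, 101]) cube([78, 17, 896]);
translate([892, 342, 101]) cube([78, 17, 896]);
translate([1053, 342, 101]) cube([78, 17, 896]);
translate([1214, 342, 101]) cube([78, 17, 896]);
translate([1375, 342, 101]) cube([78, 17, 896]);
translate([1536, 342, 101]) cube([78, 17, 896]);
translate([1697, 342, 101]) cube([78, 17, 896]);
translate([1858, 342, 101]) cube([78, 17, 896]);
translate([2019, 342, 101]) cube([78, 17, 896]);
translate([2180, 342, 101]) cube([78, 17, 896]);
translate([2341, 342, 101]) cube([78, 17, 896]);
translate([2502, 342, 101]) cube([78, 17, 896]);
translate([2663, 342, 101]) cube([78, 17, 896]);


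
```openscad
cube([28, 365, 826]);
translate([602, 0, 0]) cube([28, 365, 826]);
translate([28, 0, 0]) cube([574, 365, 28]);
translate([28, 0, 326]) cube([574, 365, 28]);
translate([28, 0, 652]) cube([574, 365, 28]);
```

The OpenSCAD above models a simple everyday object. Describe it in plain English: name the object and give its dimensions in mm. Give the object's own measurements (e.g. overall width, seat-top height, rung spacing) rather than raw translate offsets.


An open bookshelf. Two side panels, each 28 mm thick, 365 mm deep and 826 mm tall, stand 630 mm apart (outside-to-outside). Between them sit 3 shelves, each 28 mm thick and 365 mm deep, spanning the full gap between the sides. The bottom shelf rests on the floor (its underside at z = 0) and the clear gap between one shelf's top and the next shelf's underside is 298 mm.


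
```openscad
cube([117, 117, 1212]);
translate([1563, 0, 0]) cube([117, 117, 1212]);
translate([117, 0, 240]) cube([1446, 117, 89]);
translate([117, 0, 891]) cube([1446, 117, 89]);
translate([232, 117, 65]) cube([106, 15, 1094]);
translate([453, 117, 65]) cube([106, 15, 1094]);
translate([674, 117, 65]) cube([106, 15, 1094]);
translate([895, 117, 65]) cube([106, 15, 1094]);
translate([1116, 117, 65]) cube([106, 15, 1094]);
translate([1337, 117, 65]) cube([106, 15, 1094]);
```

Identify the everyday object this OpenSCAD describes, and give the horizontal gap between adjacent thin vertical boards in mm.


A fence section. The picket gap is 115 mm.

Two posts, two rails, 6 pickets — a fence section. Span 1446 mm holds 6 pickets of 106 mm with 7 equal gaps: ⌊(1446 − 6·106) / 7⌋ = 115 mm.


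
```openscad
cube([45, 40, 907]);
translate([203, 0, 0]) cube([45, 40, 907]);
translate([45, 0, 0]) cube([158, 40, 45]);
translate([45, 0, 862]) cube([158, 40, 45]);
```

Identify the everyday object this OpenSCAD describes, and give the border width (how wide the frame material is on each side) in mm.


A picture frame. The border width is 45 mm.

Four thin pieces enclosing a rectangular opening — a picture frame. The two full-height stiles are 907 mm tall; the top rail sits at z = 862 and is 45 mm tall, so the border above the opening is 907 − 862 = 45 mm, matching the stile x-width.


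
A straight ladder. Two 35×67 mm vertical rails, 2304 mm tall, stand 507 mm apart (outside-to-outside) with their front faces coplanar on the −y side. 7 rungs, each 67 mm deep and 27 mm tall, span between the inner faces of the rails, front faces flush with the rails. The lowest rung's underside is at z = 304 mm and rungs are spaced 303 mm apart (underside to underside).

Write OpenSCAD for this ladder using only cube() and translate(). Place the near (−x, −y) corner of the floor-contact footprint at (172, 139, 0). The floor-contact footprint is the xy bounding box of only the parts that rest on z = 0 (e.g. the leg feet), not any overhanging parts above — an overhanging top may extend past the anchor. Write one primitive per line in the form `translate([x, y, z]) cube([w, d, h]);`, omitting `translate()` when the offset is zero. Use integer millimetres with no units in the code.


translate([172, 139, 0]) cube([35, 67, 2304]);
translate([644, 139, 0]) cube([35, 67, 2304]);
translate([207, 139, 304]) cube([437, 67, 27]);
translate([207, 139, 607]) cube([437, 67, 27]);
translate([207, 139, 910]) cube([437, 67, 27]);
translate([207, 139, 1213]) cube([437, 67, 27]);
translate([207, 139, 1516]) cube([437, 67, 27]);
translate([207, 139, 1819]) cube([437, 67, 27]);
translate([207, 139, 2122]) cube([437, 67, 27]);
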